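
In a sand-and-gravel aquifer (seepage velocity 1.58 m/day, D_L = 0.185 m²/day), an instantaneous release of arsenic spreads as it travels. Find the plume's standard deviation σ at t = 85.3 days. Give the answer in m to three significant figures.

5.62 m

Dispersive spreading gives a Gaussian with σ² = 2Dt; advection only shifts the center.
σ = √(2 × 0.185 × 85.3) = 5.62 m.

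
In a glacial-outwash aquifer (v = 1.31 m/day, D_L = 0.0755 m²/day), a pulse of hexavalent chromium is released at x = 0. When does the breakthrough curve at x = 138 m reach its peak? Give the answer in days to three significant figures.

105 days

For the 1D instantaneous-source solution, setting ∂C/∂t = 0 at fixed x gives v²t² + 2Dt − x² = 0, so t = (√(D² + v²x²) − D)/v².
√(D² + v²x²) = √(0.0755² + 1.31² × 138²) = 180.8; v² = 1.7161.
t = (180.8 − 0.0755)/1.7161 = 105 days (vs. the pure-advection estimate x/v = 105 d).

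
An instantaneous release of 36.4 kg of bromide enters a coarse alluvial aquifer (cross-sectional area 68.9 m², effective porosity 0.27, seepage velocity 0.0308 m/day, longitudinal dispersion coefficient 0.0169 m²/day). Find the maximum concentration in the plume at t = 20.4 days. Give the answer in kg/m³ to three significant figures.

0.940 kg/m³

The peak of an instantaneous 1D plume sits at x = vt; there the Gaussian factor is 1 and C_max = M/(n_e·A·√(4πDt)), where n_e·A is the pore area the mass is dissolved in.
√(4πDt) = √(4π × 0.0169 × 20.4) = 2.081 m, so C_max = 36.4/(0.27 × 68.9 × 2.081) = 0.940 kg/m³.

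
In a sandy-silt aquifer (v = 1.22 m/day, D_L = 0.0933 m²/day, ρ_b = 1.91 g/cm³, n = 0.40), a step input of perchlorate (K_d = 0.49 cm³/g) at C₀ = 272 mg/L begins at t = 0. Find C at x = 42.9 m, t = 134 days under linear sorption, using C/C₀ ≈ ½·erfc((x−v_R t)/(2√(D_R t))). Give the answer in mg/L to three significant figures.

Retardation factor R = 1 + ρ_b·K_d/n = 1 + 1.91 × 0.49/0.40 = 3.340.
Sorption retards both mechanisms: v_R = v/R = 0.3653 m/day, D_R = D/R = 0.02793 m²/day.
v_R·t = 0.3653 × 134 = 48.9502 m; 2√(D_R t) = 3.869 m; argument = (42.9 − 48.9502)/3.869 = -1.564.
C = C₀ × ½·erfc(-1.564) = 272 × 0.9865 = 268 mg/L.

268 mg/L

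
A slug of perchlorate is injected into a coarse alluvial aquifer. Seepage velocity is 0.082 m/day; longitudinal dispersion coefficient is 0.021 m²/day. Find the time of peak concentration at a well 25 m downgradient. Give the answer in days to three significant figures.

302 days

For the 1D instantaneous-source solution, setting ∂C/∂t = 0 at fixed x gives v²t² + 2Dt − x² = 0, so t = (√(D² + v²x²) − D)/v².
√(D² + v²x²) = √(0.021² + 0.082² × 25²) = 2.050; v² = 0.006724.
t = (2.050 − 0.021)/0.006724 = 302 days (vs. the pure-advection estimate x/v = 305 d).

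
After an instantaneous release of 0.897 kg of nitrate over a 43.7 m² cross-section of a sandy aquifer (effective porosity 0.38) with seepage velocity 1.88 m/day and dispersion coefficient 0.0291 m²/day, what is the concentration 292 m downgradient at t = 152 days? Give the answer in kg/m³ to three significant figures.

For an instantaneous plane source, C(x,t) = M/(n_e·A·√(4πDt)) · exp(−(x−vt)²/(4Dt)), with n_e·A the pore (flow) area.
Plume center vt = 1.88 × 152 = 285.76 m, so the well at 292 m is 6.24 m downgradient of the peak.
√(4πDt) = 7.455 m, giving peak height M/(n_e·A·√(4πDt)) = 0.897/(0.38 × 43.7 × 7.455) = 0.007246 kg/m³.
(x−vt)²/(4Dt) = (6.24)²/(4 × 0.0291 × 152) = 2.201; exp(−2.201) = 0.1107.
C = 0.007246 × 0.1107 = 0.000802 kg/m³.

0.000802 kg/m³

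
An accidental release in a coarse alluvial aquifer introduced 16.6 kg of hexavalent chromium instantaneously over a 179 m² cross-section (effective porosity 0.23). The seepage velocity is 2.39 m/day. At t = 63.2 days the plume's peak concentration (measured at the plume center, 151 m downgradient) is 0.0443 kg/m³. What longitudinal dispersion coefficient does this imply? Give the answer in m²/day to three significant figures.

0.104 m²/day

At the plume center C_max = M/(n_e·A·√(4πDt)), so D = M²/(4πt·(n_e·A·C_max)²).
n_e·A·C_max = 0.23 × 179 × 0.0443 = 1.824 kg/m.
D = 16.6²/(4π × 63.2 × 1.824²) = 0.104 m²/day.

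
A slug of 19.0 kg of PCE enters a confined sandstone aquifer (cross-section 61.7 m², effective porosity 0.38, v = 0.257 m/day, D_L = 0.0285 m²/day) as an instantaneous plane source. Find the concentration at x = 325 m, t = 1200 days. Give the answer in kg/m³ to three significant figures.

For an instantaneous plane source, C(x,t) = M/(n_e·A·√(4πDt)) · exp(−(x−vt)²/(4Dt)), with n_e·A the pore (flow) area.
Plume center vt = 0.257 × 1200 = 308.4 m, so the well at 325 m is 16.6 m downgradient of the peak.
√(4πDt) = 20.73 m, giving peak height M/(n_e·A·√(4πDt)) = 19.0/(0.38 × 61.7 × 20.73) = 0.03909 kg/m³.
(x−vt)²/(4Dt) = (16.6)²/(4 × 0.0285 × 1200) = 2.014; exp(−2.014) = 0.1335.
C = 0.03909 × 0.1335 = 0.00522 kg/m³.

0.00522 kg/m³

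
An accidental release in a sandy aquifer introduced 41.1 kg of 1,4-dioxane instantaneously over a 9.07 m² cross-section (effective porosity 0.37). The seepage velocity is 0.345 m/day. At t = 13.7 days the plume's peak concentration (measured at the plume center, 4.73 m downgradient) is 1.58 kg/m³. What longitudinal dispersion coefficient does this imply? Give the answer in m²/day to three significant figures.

0.349 m²/day

At the plume center C_max = M/(n_e·A·√(4πDt)), so D = M²/(4πt·(n_e·A·C_max)²).
n_e·A·C_max = 0.37 × 9.07 × 1.58 = 5.302 kg/m.
D = 41.1²/(4π × 13.7 × 5.302²) = 0.349 m²/day.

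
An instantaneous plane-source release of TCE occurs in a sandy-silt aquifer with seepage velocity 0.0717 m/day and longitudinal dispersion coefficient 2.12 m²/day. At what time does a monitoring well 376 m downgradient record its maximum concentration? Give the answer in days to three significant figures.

For the 1D instantaneous-source solution, setting ∂C/∂t = 0 at fixed x gives v²t² + 2Dt − x² = 0, so t = (√(D² + v²x²) − D)/v².
√(D² + v²x²) = √(2.12² + 0.0717² × 376²) = 27.04; v² = 0.00514089.
t = (27.04 − 2.12)/0.00514089 = 4850 days (vs. the pure-advection estimate x/v = 5240 d).

4850 days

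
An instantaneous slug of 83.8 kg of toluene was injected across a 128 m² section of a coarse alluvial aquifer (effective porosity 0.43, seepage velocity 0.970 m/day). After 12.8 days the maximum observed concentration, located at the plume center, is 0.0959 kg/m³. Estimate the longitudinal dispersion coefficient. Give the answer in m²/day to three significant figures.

At the plume center C_max = M/(n_e·A·√(4πDt)), so D = M²/(4πt·(n_e·A·C_max)²).
n_e·A·C_max = 0.43 × 128 × 0.0959 = 5.278 kg/m.
D = 83.8²/(4π × 12.8 × 5.278²) = 1.57 m²/day.

1.57 m²/day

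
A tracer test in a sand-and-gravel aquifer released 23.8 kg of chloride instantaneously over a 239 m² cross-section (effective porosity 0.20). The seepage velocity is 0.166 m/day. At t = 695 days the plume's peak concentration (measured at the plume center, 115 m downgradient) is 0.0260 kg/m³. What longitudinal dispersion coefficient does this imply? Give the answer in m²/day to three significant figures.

At the plume center C_max = M/(n_e·A·√(4πDt)), so D = M²/(4πt·(n_e·A·C_max)²).
n_e·A·C_max = 0.20 × 239 × 0.0260 = 1.243 kg/m.
D = 23.8²/(4π × 695 × 1.243²) = 0.0420 m²/day.

0.0420 m²/day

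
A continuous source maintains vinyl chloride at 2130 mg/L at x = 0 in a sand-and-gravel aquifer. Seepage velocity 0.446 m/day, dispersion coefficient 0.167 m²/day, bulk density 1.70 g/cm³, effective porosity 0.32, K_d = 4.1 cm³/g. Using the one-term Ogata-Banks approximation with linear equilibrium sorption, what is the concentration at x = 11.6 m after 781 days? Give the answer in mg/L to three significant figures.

Retardation factor R = 1 + ρ_b·K_d/n = 1 + 1.70 × 4.1/0.32 = 22.78.
Sorption retards both mechanisms: v_R = v/R = 0.01958 m/day, D_R = D/R = 0.007331 m²/day.
v_R·t = 0.01958 × 781 = 15.29198 m; 2√(D_R t) = 4.786 m; argument = (11.6 − 15.29198)/4.786 = -0.7714.
C = C₀ × ½·erfc(-0.7714) = 2130 × 0.8623 = 1840 mg/L.

1840 mg/L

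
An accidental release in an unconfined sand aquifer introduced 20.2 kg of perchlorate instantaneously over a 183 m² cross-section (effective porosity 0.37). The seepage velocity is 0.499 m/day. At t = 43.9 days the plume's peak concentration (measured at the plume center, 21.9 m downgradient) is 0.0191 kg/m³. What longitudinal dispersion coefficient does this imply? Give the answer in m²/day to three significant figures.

0.442 m²/day

At the plume center C_max = M/(n_e·A·√(4πDt)), so D = M²/(4πt·(n_e·A·C_max)²).
n_e·A·C_max = 0.37 × 183 × 0.0191 = 1.293 kg/m.
D = 20.2²/(4π × 43.9 × 1.293²) = 0.442 m²/day.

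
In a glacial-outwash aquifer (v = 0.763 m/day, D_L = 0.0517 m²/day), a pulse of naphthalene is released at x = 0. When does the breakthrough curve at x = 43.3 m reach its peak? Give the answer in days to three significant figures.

For the 1D instantaneous-source solution, setting ∂C/∂t = 0 at fixed x gives v²t² + 2Dt − x² = 0, so t = (√(D² + v²x²) − D)/v².
√(D² + v²x²) = √(0.0517² + 0.763² × 43.3²) = 33.04; v² = 0.582169.
t = (33.04 − 0.0517)/0.582169 = 56.7 days (vs. the pure-advection estimate x/v = 56.7 d).

56.7 days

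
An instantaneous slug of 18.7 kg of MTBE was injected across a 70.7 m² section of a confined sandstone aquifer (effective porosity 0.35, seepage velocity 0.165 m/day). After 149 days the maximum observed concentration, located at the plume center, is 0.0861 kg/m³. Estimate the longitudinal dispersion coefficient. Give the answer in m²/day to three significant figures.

At the plume center C_max = M/(n_e·A·√(4πDt)), so D = M²/(4πt·(n_e·A·C_max)²).
n_e·A·C_max = 0.35 × 70.7 × 0.0861 = 2.131 kg/m.
D = 18.7²/(4π × 149 × 2.131²) = 0.0411 m²/day.

0.0411 m²/day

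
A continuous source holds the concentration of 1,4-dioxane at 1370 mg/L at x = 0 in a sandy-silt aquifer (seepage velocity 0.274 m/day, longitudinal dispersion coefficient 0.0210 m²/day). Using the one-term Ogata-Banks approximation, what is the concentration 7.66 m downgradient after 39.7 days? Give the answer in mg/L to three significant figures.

For a continuous step input, C/C₀ ≈ ½·erfc((x−vt)/(2√(Dt))).
vt = 0.274 × 39.7 = 10.8778 m and 2√(Dt) = 2√(0.0210 × 39.7) = 1.826 m.
Argument (x−vt)/(2√(Dt)) = (7.66 − 10.8778)/1.826 = -1.762; ½·erfc(-1.762) = 0.9936.
C = 1370 × 0.9936 = 1360 mg/L.

1360 mg/L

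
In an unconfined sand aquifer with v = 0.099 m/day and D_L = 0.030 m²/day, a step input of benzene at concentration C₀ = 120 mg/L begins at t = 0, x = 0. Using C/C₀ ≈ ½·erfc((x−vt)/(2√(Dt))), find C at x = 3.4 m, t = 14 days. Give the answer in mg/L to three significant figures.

1.68 mg/L

For a continuous step input, C/C₀ ≈ ½·erfc((x−vt)/(2√(Dt))).
vt = 0.099 × 14 = 1.386 m and 2√(Dt) = 2√(0.030 × 14) = 1.296 m.
Argument (x−vt)/(2√(Dt)) = (3.4 − 1.386)/1.296 = 1.554; ½·erfc(1.554) = 0.01399.
C = 120 × 0.01399 = 1.68 mg/L.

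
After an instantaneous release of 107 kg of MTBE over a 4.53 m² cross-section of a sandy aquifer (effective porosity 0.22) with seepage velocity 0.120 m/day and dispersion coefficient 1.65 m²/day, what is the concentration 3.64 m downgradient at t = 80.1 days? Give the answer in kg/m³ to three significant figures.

For an instantaneous plane source, C(x,t) = M/(n_e·A·√(4πDt)) · exp(−(x−vt)²/(4Dt)), with n_e·A the pore (flow) area.
Plume center vt = 0.120 × 80.1 = 9.612 m, so the well at 3.64 m is 5.972 m upgradient of the peak.
√(4πDt) = 40.75 m, giving peak height M/(n_e·A·√(4πDt)) = 107/(0.22 × 4.53 × 40.75) = 2.635 kg/m³.
(x−vt)²/(4Dt) = (-5.972)²/(4 × 1.65 × 80.1) = 0.06746; exp(−0.06746) = 0.9348.
C = 2.635 × 0.9348 = 2.46 kg/m³.

2.46 kg/m³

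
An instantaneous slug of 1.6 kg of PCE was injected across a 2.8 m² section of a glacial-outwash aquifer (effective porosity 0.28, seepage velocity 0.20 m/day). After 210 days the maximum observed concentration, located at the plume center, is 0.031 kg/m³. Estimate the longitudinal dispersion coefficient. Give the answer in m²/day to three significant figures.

At the plume center C_max = M/(n_e·A·√(4πDt)), so D = M²/(4πt·(n_e·A·C_max)²).
n_e·A·C_max = 0.28 × 2.8 × 0.031 = 0.02430 kg/m.
D = 1.6²/(4π × 210 × 0.02430²) = 1.64 m²/day.

1.64 m²/day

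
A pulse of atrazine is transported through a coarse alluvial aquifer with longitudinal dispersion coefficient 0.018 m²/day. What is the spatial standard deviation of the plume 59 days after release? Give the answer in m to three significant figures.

1.46 m

Dispersive spreading gives a Gaussian with σ² = 2Dt; advection only shifts the center.
σ = √(2 × 0.018 × 59) = 1.46 m.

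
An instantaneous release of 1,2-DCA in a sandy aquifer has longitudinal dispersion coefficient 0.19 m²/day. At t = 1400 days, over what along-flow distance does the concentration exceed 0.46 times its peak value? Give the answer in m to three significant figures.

57.5 m

The plume is Gaussian with σ = √(2Dt) = √(2 × 0.19 × 1400) = 23.07 m.
C/C_peak = exp(−Δx²/(2σ²)) = 0.46 ⇒ Δx = σ·√(−2 ln 0.46) = 23.07 × 1.246 = 28.75 m.
Width = 2Δx = 57.5 m.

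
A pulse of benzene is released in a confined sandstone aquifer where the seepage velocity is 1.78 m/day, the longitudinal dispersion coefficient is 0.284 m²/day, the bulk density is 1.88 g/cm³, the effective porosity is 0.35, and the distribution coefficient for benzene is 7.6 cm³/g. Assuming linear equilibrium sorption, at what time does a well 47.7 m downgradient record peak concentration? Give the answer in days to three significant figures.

1120 days

Retardation factor R = 1 + ρ_b·K_d/n = 1 + 1.88 × 7.6/0.35 = 41.82.
Sorption retards both mechanisms: v_R = v/R = 0.04256 m/day, D_R = D/R = 0.006791 m²/day.
Peak time from v_R²t² + 2D_R t − x² = 0: t = (√(D_R² + v_R²x²) − D_R)/v_R².
√(D_R² + v_R²x²) = √(0.006791² + 0.04256² × 47.7²) = 2.030; v_R² = 0.001811.
t = (2.030 − 0.006791)/0.001811 = 1120 days.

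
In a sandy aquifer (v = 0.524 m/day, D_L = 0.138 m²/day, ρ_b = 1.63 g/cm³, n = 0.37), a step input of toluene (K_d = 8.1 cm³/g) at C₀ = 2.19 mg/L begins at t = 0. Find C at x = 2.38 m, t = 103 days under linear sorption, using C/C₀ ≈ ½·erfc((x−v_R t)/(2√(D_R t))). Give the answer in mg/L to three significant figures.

0.331 mg/L

Retardation factor R = 1 + ρ_b·K_d/n = 1 + 1.63 × 8.1/0.37 = 36.68.
Sorption retards both mechanisms: v_R = v/R = 0.01429 m/day, D_R = D/R = 0.003762 m²/day.
v_R·t = 0.01429 × 103 = 1.47187 m; 2√(D_R t) = 1.245 m; argument = (2.38 − 1.47187)/1.245 = 0.7294.
C = C₀ × ½·erfc(0.7294) = 2.19 × 0.1511 = 0.331 mg/L.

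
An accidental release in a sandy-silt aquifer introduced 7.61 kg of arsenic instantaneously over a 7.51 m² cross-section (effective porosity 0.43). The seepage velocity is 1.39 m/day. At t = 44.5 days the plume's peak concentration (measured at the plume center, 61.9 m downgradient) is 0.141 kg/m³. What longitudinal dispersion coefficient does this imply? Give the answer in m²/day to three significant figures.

0.500 m²/day

At the plume center C_max = M/(n_e·A·√(4πDt)), so D = M²/(4πt·(n_e·A·C_max)²).
n_e·A·C_max = 0.43 × 7.51 × 0.141 = 0.4553 kg/m.
D = 7.61²/(4π × 44.5 × 0.4553²) = 0.500 m²/day.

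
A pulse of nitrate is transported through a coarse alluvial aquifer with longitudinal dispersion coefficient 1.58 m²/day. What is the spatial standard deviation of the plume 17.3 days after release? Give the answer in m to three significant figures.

Dispersive spreading gives a Gaussian with σ² = 2Dt; advection only shifts the center.
σ = √(2 × 1.58 × 17.3) = 7.39 m.

7.39 m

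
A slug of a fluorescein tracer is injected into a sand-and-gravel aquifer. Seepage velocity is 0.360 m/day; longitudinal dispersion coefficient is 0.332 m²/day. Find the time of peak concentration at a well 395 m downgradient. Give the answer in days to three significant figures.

1090 days

For the 1D instantaneous-source solution, setting ∂C/∂t = 0 at fixed x gives v²t² + 2Dt − x² = 0, so t = (√(D² + v²x²) − D)/v².
√(D² + v²x²) = √(0.332² + 0.360² × 395²) = 142.2; v² = 0.1296.
t = (142.2 − 0.332)/0.1296 = 1090 days (vs. the pure-advection estimate x/v = 1100 d).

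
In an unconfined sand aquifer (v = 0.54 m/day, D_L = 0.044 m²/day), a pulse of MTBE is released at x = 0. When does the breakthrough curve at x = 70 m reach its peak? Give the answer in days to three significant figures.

For the 1D instantaneous-source solution, setting ∂C/∂t = 0 at fixed x gives v²t² + 2Dt − x² = 0, so t = (√(D² + v²x²) − D)/v².
√(D² + v²x²) = √(0.044² + 0.54² × 70²) = 37.80; v² = 0.2916.
t = (37.80 − 0.044)/0.2916 = 129 days (vs. the pure-advection estimate x/v = 130 d).

129 days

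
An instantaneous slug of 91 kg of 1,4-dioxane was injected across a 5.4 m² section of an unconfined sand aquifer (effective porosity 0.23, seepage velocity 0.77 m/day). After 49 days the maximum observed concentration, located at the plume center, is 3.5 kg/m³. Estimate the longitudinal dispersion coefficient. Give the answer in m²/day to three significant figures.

At the plume center C_max = M/(n_e·A·√(4πDt)), so D = M²/(4πt·(n_e·A·C_max)²).
n_e·A·C_max = 0.23 × 5.4 × 3.5 = 4.347 kg/m.
D = 91²/(4π × 49 × 4.347²) = 0.712 m²/day.

0.712 m²/day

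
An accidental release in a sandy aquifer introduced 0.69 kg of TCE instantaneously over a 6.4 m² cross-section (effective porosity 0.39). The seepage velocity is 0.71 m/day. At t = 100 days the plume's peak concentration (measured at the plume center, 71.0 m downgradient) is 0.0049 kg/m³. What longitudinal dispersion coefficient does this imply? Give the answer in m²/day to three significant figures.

2.53 m²/day

At the plume center C_max = M/(n_e·A·√(4πDt)), so D = M²/(4πt·(n_e·A·C_max)²).
n_e·A·C_max = 0.39 × 6.4 × 0.0049 = 0.01223 kg/m.
D = 0.69²/(4π × 100 × 0.01223²) = 2.53 m²/day.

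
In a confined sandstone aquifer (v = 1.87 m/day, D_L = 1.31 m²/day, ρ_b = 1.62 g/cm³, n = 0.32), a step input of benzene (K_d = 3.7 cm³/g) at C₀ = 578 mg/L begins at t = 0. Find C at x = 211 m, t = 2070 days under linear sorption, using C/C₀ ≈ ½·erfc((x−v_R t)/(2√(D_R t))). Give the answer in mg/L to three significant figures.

107 mg/L

Retardation factor R = 1 + ρ_b·K_d/n = 1 + 1.62 × 3.7/0.32 = 19.73.
Sorption retards both mechanisms: v_R = v/R = 0.09478 m/day, D_R = D/R = 0.06640 m²/day.
v_R·t = 0.09478 × 2070 = 196.1946 m; 2√(D_R t) = 23.45 m; argument = (211 − 196.1946)/23.45 = 0.6314.
C = C₀ × ½·erfc(0.6314) = 578 × 0.1859 = 107 mg/L.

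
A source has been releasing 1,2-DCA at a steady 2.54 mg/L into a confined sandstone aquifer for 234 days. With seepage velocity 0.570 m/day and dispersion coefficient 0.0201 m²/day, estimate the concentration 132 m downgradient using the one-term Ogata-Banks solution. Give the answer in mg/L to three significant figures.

1.71 mg/L

For a continuous step input, C/C₀ ≈ ½·erfc((x−vt)/(2√(Dt))).
vt = 0.570 × 234 = 133.38 m and 2√(Dt) = 2√(0.0201 × 234) = 4.337 m.
Argument (x−vt)/(2√(Dt)) = (132 − 133.38)/4.337 = -0.3182; ½·erfc(-0.3182) = 0.6736.
C = 2.54 × 0.6736 = 1.71 mg/L.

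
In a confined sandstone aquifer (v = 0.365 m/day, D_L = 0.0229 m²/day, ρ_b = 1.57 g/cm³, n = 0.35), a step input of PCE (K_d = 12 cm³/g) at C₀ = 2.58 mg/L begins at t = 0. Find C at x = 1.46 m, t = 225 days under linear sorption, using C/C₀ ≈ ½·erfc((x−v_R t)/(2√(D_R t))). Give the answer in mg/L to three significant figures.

1.38 mg/L

Retardation factor R = 1 + ρ_b·K_d/n = 1 + 1.57 × 12/0.35 = 54.83.
Sorption retards both mechanisms: v_R = v/R = 0.006657 m/day, D_R = D/R = 0.0004177 m²/day.
v_R·t = 0.006657 × 225 = 1.497825 m; 2√(D_R t) = 0.6131 m; argument = (1.46 − 1.497825)/0.6131 = -0.06169.
C = C₀ × ½·erfc(-0.06169) = 2.58 × 0.5348 = 1.38 mg/L.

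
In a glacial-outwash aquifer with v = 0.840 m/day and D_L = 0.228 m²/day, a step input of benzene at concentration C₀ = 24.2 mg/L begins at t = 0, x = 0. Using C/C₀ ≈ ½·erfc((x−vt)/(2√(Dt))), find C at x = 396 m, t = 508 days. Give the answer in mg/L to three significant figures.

23.7 mg/L

For a continuous step input, C/C₀ ≈ ½·erfc((x−vt)/(2√(Dt))).
vt = 0.840 × 508 = 426.72 m and 2√(Dt) = 2√(0.228 × 508) = 21.52 m.
Argument (x−vt)/(2√(Dt)) = (396 − 426.72)/21.52 = -1.428; ½·erfc(-1.428) = 0.9783.
C = 24.2 × 0.9783 = 23.7 mg/L.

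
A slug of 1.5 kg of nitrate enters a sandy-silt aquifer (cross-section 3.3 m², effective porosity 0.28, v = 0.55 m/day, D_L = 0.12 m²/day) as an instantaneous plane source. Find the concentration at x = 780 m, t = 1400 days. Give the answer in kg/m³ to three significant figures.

For an instantaneous plane source, C(x,t) = M/(n_e·A·√(4πDt)) · exp(−(x−vt)²/(4Dt)), with n_e·A the pore (flow) area.
Plume center vt = 0.55 × 1400 = 770 m, so the well at 780 m is 10 m downgradient of the peak.
√(4πDt) = 45.95 m, giving peak height M/(n_e·A·√(4πDt)) = 1.5/(0.28 × 3.3 × 45.95) = 0.03533 kg/m³.
(x−vt)²/(4Dt) = (10)²/(4 × 0.12 × 1400) = 0.1488; exp(−0.1488) = 0.8617.
C = 0.03533 × 0.8617 = 0.0304 kg/m³.

0.0304 kg/m³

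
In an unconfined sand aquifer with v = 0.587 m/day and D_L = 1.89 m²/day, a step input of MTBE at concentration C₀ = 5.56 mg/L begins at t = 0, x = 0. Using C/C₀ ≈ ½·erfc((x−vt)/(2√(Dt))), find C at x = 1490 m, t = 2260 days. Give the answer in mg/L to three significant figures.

For a continuous step input, C/C₀ ≈ ½·erfc((x−vt)/(2√(Dt))).
vt = 0.587 × 2260 = 1326.62 m and 2√(Dt) = 2√(1.89 × 2260) = 130.7 m.
Argument (x−vt)/(2√(Dt)) = (1490 − 1326.62)/130.7 = 1.250; ½·erfc(1.250) = 0.03855.
C = 5.56 × 0.03855 = 0.214 mg/L.

0.214 mg/L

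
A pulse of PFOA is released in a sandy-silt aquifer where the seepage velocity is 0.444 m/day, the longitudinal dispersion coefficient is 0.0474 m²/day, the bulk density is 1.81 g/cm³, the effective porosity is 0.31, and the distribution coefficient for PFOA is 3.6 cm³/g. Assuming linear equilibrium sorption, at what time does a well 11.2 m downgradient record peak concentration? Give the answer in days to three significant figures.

Retardation factor R = 1 + ρ_b·K_d/n = 1 + 1.81 × 3.6/0.31 = 22.02.
Sorption retards both mechanisms: v_R = v/R = 0.02016 m/day, D_R = D/R = 0.002153 m²/day.
Peak time from v_R²t² + 2D_R t − x² = 0: t = (√(D_R² + v_R²x²) − D_R)/v_R².
√(D_R² + v_R²x²) = √(0.002153² + 0.02016² × 11.2²) = 0.2258; v_R² = 0.0004064.
t = (0.2258 − 0.002153)/0.0004064 = 550 days.

550 days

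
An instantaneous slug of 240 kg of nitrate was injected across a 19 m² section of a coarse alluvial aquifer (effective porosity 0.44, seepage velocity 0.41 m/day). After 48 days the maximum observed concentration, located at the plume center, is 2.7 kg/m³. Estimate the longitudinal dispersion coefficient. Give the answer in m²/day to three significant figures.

0.187 m²/day

At the plume center C_max = M/(n_e·A·√(4πDt)), so D = M²/(4πt·(n_e·A·C_max)²).
n_e·A·C_max = 0.44 × 19 × 2.7 = 22.57 kg/m.
D = 240²/(4π × 48 × 22.57²) = 0.187 m²/day.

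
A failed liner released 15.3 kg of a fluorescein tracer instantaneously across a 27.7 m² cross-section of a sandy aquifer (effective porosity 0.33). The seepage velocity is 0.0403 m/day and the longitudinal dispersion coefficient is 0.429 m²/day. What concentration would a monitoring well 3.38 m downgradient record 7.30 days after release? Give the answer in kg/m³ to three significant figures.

For an instantaneous plane source, C(x,t) = M/(n_e·A·√(4πDt)) · exp(−(x−vt)²/(4Dt)), with n_e·A the pore (flow) area.
Plume center vt = 0.0403 × 7.30 = 0.29419 m, so the well at 3.38 m is 3.08581 m downgradient of the peak.
√(4πDt) = 6.273 m, giving peak height M/(n_e·A·√(4πDt)) = 15.3/(0.33 × 27.7 × 6.273) = 0.2668 kg/m³.
(x−vt)²/(4Dt) = (3.08581)²/(4 × 0.429 × 7.30) = 0.7601; exp(−0.7601) = 0.4676.
C = 0.2668 × 0.4676 = 0.125 kg/m³.

0.125 kg/m³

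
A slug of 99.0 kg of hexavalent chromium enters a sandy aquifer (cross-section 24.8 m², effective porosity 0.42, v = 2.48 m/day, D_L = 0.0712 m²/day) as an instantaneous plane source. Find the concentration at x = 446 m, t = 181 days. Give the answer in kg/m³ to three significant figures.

0.636 kg/m³

For an instantaneous plane source, C(x,t) = M/(n_e·A·√(4πDt)) · exp(−(x−vt)²/(4Dt)), with n_e·A the pore (flow) area.
Plume center vt = 2.48 × 181 = 448.88 m, so the well at 446 m is 2.88 m upgradient of the peak.
√(4πDt) = 12.73 m, giving peak height M/(n_e·A·√(4πDt)) = 99.0/(0.42 × 24.8 × 12.73) = 0.7466 kg/m³.
(x−vt)²/(4Dt) = (-2.88)²/(4 × 0.0712 × 181) = 0.1609; exp(−0.1609) = 0.8514.
C = 0.7466 × 0.8514 = 0.636 kg/m³.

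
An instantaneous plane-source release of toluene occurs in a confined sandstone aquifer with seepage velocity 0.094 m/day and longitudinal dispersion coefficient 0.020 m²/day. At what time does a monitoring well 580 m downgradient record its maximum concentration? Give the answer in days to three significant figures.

For the 1D instantaneous-source solution, setting ∂C/∂t = 0 at fixed x gives v²t² + 2Dt − x² = 0, so t = (√(D² + v²x²) − D)/v².
√(D² + v²x²) = √(0.020² + 0.094² × 580²) = 54.52; v² = 0.008836.
t = (54.52 − 0.020)/0.008836 = 6170 days (vs. the pure-advection estimate x/v = 6170 d).

6170 days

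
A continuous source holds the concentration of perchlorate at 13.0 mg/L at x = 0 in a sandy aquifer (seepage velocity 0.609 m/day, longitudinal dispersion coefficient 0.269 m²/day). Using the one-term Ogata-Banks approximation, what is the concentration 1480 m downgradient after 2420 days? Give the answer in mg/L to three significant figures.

5.61 mg/L

For a continuous step input, C/C₀ ≈ ½·erfc((x−vt)/(2√(Dt))).
vt = 0.609 × 2420 = 1473.78 m and 2√(Dt) = 2√(0.269 × 2420) = 51.03 m.
Argument (x−vt)/(2√(Dt)) = (1480 − 1473.78)/51.03 = 0.1219; ½·erfc(0.1219) = 0.4316.
C = 13.0 × 0.4316 = 5.61 mg/L.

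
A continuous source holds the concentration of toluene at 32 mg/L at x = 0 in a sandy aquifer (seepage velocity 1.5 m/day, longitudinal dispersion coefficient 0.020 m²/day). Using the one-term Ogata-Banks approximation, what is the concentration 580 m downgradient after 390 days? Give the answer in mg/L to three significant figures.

For a continuous step input, C/C₀ ≈ ½·erfc((x−vt)/(2√(Dt))).
vt = 1.5 × 390 = 585 m and 2√(Dt) = 2√(0.020 × 390) = 5.586 m.
Argument (x−vt)/(2√(Dt)) = (580 − 585)/5.586 = -0.8951; ½·erfc(-0.8951) = 0.8972.
C = 32 × 0.8972 = 28.7 mg/L.

28.7 mg/L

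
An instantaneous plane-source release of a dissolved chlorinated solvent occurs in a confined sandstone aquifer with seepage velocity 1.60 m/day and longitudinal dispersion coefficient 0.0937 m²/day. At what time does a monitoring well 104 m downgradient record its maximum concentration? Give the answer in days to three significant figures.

For the 1D instantaneous-source solution, setting ∂C/∂t = 0 at fixed x gives v²t² + 2Dt − x² = 0, so t = (√(D² + v²x²) − D)/v².
√(D² + v²x²) = √(0.0937² + 1.60² × 104²) = 166.4; v² = 2.56.
t = (166.4 − 0.0937)/2.56 = 65.0 days (vs. the pure-advection estimate x/v = 65.0 d).

65.0 days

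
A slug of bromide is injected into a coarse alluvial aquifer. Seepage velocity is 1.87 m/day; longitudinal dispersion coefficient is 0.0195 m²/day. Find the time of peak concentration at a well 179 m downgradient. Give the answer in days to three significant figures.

95.7 days

For the 1D instantaneous-source solution, setting ∂C/∂t = 0 at fixed x gives v²t² + 2Dt − x² = 0, so t = (√(D² + v²x²) − D)/v².
√(D² + v²x²) = √(0.0195² + 1.87² × 179²) = 334.7; v² = 3.4969.
t = (334.7 − 0.0195)/3.4969 = 95.7 days (vs. the pure-advection estimate x/v = 95.7 d).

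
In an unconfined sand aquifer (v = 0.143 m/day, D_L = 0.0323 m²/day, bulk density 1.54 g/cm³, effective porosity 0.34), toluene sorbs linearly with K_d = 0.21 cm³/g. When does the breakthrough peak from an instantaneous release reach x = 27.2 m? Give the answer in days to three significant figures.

368 days

Retardation factor R = 1 + ρ_b·K_d/n = 1 + 1.54 × 0.21/0.34 = 1.951.
Sorption retards both mechanisms: v_R = v/R = 0.07330 m/day, D_R = D/R = 0.01656 m²/day.
Peak time from v_R²t² + 2D_R t − x² = 0: t = (√(D_R² + v_R²x²) − D_R)/v_R².
√(D_R² + v_R²x²) = √(0.01656² + 0.07330² × 27.2²) = 1.994; v_R² = 0.005373.
t = (1.994 − 0.01656)/0.005373 = 368 days.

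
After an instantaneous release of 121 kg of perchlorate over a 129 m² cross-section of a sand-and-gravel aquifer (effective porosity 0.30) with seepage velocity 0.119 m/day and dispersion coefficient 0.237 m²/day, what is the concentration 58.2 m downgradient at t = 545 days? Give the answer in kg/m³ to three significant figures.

For an instantaneous plane source, C(x,t) = M/(n_e·A·√(4πDt)) · exp(−(x−vt)²/(4Dt)), with n_e·A the pore (flow) area.
Plume center vt = 0.119 × 545 = 64.855 m, so the well at 58.2 m is 6.655 m upgradient of the peak.
√(4πDt) = 40.29 m, giving peak height M/(n_e·A·√(4πDt)) = 121/(0.30 × 129 × 40.29) = 0.07760 kg/m³.
(x−vt)²/(4Dt) = (-6.655)²/(4 × 0.237 × 545) = 0.08572; exp(−0.08572) = 0.9179.
C = 0.07760 × 0.9179 = 0.0712 kg/m³.

0.0712 kg/m³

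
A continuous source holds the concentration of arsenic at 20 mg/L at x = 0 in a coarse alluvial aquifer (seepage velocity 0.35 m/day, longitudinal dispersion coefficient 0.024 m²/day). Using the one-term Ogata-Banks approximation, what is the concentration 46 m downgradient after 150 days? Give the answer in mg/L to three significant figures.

19.8 mg/L

For a continuous step input, C/C₀ ≈ ½·erfc((x−vt)/(2√(Dt))).
vt = 0.35 × 150 = 52.5 m and 2√(Dt) = 2√(0.024 × 150) = 3.795 m.
Argument (x−vt)/(2√(Dt)) = (46 − 52.5)/3.795 = -1.713; ½·erfc(-1.713) = 0.9923.
C = 20 × 0.9923 = 19.8 mg/L.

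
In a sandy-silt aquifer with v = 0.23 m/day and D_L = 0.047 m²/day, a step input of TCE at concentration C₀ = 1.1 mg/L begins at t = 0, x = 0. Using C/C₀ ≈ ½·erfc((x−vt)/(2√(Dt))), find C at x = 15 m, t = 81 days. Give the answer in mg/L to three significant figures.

0.996 mg/L

For a continuous step input, C/C₀ ≈ ½·erfc((x−vt)/(2√(Dt))).
vt = 0.23 × 81 = 18.63 m and 2√(Dt) = 2√(0.047 × 81) = 3.902 m.
Argument (x−vt)/(2√(Dt)) = (15 − 18.63)/3.902 = -0.9303; ½·erfc(-0.9303) = 0.9059.
C = 1.1 × 0.9059 = 0.996 mg/L.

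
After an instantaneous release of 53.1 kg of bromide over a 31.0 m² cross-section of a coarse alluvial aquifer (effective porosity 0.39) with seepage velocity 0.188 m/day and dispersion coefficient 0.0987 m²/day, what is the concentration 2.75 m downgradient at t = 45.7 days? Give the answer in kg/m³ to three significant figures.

0.0880 kg/m³

For an instantaneous plane source, C(x,t) = M/(n_e·A·√(4πDt)) · exp(−(x−vt)²/(4Dt)), with n_e·A the pore (flow) area.
Plume center vt = 0.188 × 45.7 = 8.5916 m, so the well at 2.75 m is 5.8416 m upgradient of the peak.
√(4πDt) = 7.529 m, giving peak height M/(n_e·A·√(4πDt)) = 53.1/(0.39 × 31.0 × 7.529) = 0.5834 kg/m³.
(x−vt)²/(4Dt) = (-5.8416)²/(4 × 0.0987 × 45.7) = 1.891; exp(−1.891) = 0.1509.
C = 0.5834 × 0.1509 = 0.0880 kg/m³.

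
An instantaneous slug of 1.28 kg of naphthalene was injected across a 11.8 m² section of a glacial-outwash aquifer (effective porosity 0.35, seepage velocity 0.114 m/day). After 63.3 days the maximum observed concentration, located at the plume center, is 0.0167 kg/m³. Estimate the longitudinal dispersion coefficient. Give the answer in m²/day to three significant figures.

At the plume center C_max = M/(n_e·A·√(4πDt)), so D = M²/(4πt·(n_e·A·C_max)²).
n_e·A·C_max = 0.35 × 11.8 × 0.0167 = 0.06897 kg/m.
D = 1.28²/(4π × 63.3 × 0.06897²) = 0.433 m²/day.

0.433 m²/day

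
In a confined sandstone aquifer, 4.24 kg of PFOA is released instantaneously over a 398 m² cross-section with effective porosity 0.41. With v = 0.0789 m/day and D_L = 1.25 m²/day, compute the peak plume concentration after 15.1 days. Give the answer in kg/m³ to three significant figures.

0.00169 kg/m³

The peak of an instantaneous 1D plume sits at x = vt; there the Gaussian factor is 1 and C_max = M/(n_e·A·√(4πDt)), where n_e·A is the pore area the mass is dissolved in.
√(4πDt) = √(4π × 1.25 × 15.1) = 15.40 m, so C_max = 4.24/(0.41 × 398 × 15.40) = 0.00169 kg/m³.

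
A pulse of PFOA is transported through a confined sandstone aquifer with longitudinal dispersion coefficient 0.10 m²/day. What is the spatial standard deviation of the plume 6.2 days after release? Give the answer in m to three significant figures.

Dispersive spreading gives a Gaussian with σ² = 2Dt; advection only shifts the center.
σ = √(2 × 0.10 × 6.2) = 1.11 m.

1.11 m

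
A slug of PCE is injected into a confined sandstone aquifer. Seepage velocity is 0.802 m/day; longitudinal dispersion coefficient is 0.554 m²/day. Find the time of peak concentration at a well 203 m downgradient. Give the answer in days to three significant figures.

For the 1D instantaneous-source solution, setting ∂C/∂t = 0 at fixed x gives v²t² + 2Dt − x² = 0, so t = (√(D² + v²x²) − D)/v².
√(D² + v²x²) = √(0.554² + 0.802² × 203²) = 162.8; v² = 0.643204.
t = (162.8 − 0.554)/0.643204 = 252 days (vs. the pure-advection estimate x/v = 253 d).

252 days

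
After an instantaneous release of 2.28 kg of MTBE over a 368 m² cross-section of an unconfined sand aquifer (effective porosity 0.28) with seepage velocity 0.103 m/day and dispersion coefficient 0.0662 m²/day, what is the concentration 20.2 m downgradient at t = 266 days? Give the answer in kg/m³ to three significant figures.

For an instantaneous plane source, C(x,t) = M/(n_e·A·√(4πDt)) · exp(−(x−vt)²/(4Dt)), with n_e·A the pore (flow) area.
Plume center vt = 0.103 × 266 = 27.398 m, so the well at 20.2 m is 7.198 m upgradient of the peak.
√(4πDt) = 14.88 m, giving peak height M/(n_e·A·√(4πDt)) = 2.28/(0.28 × 368 × 14.88) = 0.001487 kg/m³.
(x−vt)²/(4Dt) = (-7.198)²/(4 × 0.0662 × 266) = 0.7356; exp(−0.7356) = 0.4792.
C = 0.001487 × 0.4792 = 0.000713 kg/m³.

0.000713 kg/m³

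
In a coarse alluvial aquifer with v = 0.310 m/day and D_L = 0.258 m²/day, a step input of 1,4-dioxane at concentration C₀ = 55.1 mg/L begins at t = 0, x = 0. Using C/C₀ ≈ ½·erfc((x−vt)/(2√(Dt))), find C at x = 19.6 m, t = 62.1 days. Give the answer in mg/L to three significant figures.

26.2 mg/L

For a continuous step input, C/C₀ ≈ ½·erfc((x−vt)/(2√(Dt))).
vt = 0.310 × 62.1 = 19.251 m and 2√(Dt) = 2√(0.258 × 62.1) = 8.005 m.
Argument (x−vt)/(2√(Dt)) = (19.6 − 19.251)/8.005 = 0.04360; ½·erfc(0.04360) = 0.4754.
C = 55.1 × 0.4754 = 26.2 mg/L.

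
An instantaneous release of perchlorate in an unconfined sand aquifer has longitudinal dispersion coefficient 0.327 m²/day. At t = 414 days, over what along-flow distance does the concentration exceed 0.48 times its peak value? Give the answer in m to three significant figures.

The plume is Gaussian with σ = √(2Dt) = √(2 × 0.327 × 414) = 16.45 m.
C/C_peak = exp(−Δx²/(2σ²)) = 0.48 ⇒ Δx = σ·√(−2 ln 0.48) = 16.45 × 1.212 = 19.94 m.
Width = 2Δx = 39.9 m.

39.9 m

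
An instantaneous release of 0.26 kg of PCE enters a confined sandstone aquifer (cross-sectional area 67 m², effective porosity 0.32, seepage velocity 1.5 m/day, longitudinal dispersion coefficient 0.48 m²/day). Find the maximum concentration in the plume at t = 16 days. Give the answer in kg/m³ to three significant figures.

0.00123 kg/m³

The peak of an instantaneous 1D plume sits at x = vt; there the Gaussian factor is 1 and C_max = M/(n_e·A·√(4πDt)), where n_e·A is the pore area the mass is dissolved in.
√(4πDt) = √(4π × 0.48 × 16) = 9.824 m, so C_max = 0.26/(0.32 × 67 × 9.824) = 0.00123 kg/m³.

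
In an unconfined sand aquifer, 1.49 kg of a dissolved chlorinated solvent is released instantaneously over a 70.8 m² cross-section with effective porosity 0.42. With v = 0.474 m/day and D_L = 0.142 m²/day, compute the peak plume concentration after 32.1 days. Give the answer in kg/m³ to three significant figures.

0.00662 kg/m³

The peak of an instantaneous 1D plume sits at x = vt; there the Gaussian factor is 1 and C_max = M/(n_e·A·√(4πDt)), where n_e·A is the pore area the mass is dissolved in.
√(4πDt) = √(4π × 0.142 × 32.1) = 7.568 m, so C_max = 1.49/(0.42 × 70.8 × 7.568) = 0.00662 kg/m³.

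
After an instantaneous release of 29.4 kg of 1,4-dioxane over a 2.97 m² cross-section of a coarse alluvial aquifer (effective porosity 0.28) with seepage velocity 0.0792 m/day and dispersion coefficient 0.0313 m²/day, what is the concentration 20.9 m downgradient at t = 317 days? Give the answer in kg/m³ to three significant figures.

2.03 kg/m³

For an instantaneous plane source, C(x,t) = M/(n_e·A·√(4πDt)) · exp(−(x−vt)²/(4Dt)), with n_e·A the pore (flow) area.
Plume center vt = 0.0792 × 317 = 25.1064 m, so the well at 20.9 m is 4.2064 m upgradient of the peak.
√(4πDt) = 11.17 m, giving peak height M/(n_e·A·√(4πDt)) = 29.4/(0.28 × 2.97 × 11.17) = 3.165 kg/m³.
(x−vt)²/(4Dt) = (-4.2064)²/(4 × 0.0313 × 317) = 0.4458; exp(−0.4458) = 0.6403.
C = 3.165 × 0.6403 = 2.03 kg/m³.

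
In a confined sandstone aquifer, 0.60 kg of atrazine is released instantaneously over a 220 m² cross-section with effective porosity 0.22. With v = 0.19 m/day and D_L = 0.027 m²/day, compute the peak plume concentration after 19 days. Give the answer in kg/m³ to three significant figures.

0.00488 kg/m³

The peak of an instantaneous 1D plume sits at x = vt; there the Gaussian factor is 1 and C_max = M/(n_e·A·√(4πDt)), where n_e·A is the pore area the mass is dissolved in.
√(4πDt) = √(4π × 0.027 × 19) = 2.539 m, so C_max = 0.60/(0.22 × 220 × 2.539) = 0.00488 kg/m³.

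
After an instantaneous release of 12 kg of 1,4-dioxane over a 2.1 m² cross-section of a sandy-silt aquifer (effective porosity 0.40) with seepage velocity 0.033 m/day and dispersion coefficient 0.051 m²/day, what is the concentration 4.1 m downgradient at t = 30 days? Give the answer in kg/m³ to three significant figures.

0.671 kg/m³

For an instantaneous plane source, C(x,t) = M/(n_e·A·√(4πDt)) · exp(−(x−vt)²/(4Dt)), with n_e·A the pore (flow) area.
Plume center vt = 0.033 × 30 = 0.99 m, so the well at 4.1 m is 3.11 m downgradient of the peak.
√(4πDt) = 4.385 m, giving peak height M/(n_e·A·√(4πDt)) = 12/(0.40 × 2.1 × 4.385) = 3.258 kg/m³.
(x−vt)²/(4Dt) = (3.11)²/(4 × 0.051 × 30) = 1.580; exp(−1.580) = 0.2060.
C = 3.258 × 0.2060 = 0.671 kg/m³.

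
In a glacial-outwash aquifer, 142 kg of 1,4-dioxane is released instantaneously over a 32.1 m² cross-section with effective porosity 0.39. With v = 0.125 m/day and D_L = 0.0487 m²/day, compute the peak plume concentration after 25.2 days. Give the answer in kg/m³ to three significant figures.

The peak of an instantaneous 1D plume sits at x = vt; there the Gaussian factor is 1 and C_max = M/(n_e·A·√(4πDt)), where n_e·A is the pore area the mass is dissolved in.
√(4πDt) = √(4π × 0.0487 × 25.2) = 3.927 m, so C_max = 142/(0.39 × 32.1 × 3.927) = 2.89 kg/m³.

2.89 kg/m³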